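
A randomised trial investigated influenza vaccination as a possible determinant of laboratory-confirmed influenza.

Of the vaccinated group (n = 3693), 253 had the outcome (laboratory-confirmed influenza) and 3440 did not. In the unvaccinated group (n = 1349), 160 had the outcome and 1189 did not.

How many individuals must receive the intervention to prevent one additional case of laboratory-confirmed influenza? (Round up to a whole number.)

Risk in treated group = 253/3693 = 0.06851; risk in control = 160/1349 = 0.11861.
Absolute risk reduction = 0.11861 − 0.06851 = 0.05010
NNT = 1 / ARR = 1 / 0.05010 = 19.961 → round up → 20

20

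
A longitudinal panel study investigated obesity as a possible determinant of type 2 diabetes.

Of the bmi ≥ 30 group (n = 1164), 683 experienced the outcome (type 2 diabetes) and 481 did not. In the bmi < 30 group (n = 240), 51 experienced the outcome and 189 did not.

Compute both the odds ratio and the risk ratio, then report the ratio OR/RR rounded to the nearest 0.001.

From the description: a = 683, b = 481, c = 51, d = 189.
OR = (683·189)/(481·51) = 129087/24531 = 5.26220
Risk in exposed = 683/1164 = 0.58677; risk in unexposed = 51/240 = 0.21250; RR = 2.76127
OR/RR = 5.26220 / 2.76127 = 1.90572
The outcome is not rare, so the OR lies further from 1 than the RR.

1.906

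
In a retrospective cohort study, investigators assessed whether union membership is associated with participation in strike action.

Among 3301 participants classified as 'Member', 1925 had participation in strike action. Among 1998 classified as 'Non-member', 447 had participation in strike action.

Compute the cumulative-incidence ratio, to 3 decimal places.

From the description: a = 1925, b = 1376, c = 447, d = 1551.
Risk in exposed = 1925/3301 = 0.58316; risk in unexposed = 447/1998 = 0.22372.
RR = 0.58316 / 0.22372 = 2.60659
The risk among the exposed is 2.61 times that among the unexposed.

2.607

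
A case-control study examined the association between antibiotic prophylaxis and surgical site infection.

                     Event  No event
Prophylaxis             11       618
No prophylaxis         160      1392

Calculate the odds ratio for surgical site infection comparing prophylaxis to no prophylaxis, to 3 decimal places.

0.155

Cells: a = 11, b = 618, c = 160, d = 1392.
OR = (a·d)/(b·c) = (11 × 1392) / (618 × 160) = 15312 / 98880 = 0.15485
Exposure is associated with lower odds of surgical site infection (OR = 0.15 < 1).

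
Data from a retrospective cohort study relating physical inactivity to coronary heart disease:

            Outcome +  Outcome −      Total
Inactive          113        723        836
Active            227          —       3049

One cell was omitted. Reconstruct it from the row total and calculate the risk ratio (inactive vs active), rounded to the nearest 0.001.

1.816

The missing cell is in the unexposed row: 3049 − 227 = 2822.
So a = 113, b = 723, c = 227, d = 2822.
RR = [a/(a+b)] / [c/(c+d)] = (113/836) / (227/3049) = 0.13517/0.07445 = 1.81553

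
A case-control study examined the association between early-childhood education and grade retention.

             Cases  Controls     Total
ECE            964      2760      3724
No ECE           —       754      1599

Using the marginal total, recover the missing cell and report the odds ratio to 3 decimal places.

The missing cell is in the unexposed row: 1599 − 754 = 845.
So a = 964, b = 2760, c = 845, d = 754.
OR = (a·d)/(b·c) = (964 × 754) / (2760 × 845) = 726856 / 2332200 = 0.31166

0.312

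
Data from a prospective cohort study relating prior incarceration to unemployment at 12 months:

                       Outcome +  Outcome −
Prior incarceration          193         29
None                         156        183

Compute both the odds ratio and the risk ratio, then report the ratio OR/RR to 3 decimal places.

Cells: a = 193, b = 29, c = 156, d = 183.
OR = (193·183)/(29·156) = 35319/4524 = 7.80703
Risk in exposed = 193/222 = 0.86937; risk in unexposed = 156/339 = 0.46018; RR = 1.88921
OR/RR = 7.80703 / 1.88921 = 4.13244
The outcome is not rare, so the OR lies further from 1 than the RR.

4.132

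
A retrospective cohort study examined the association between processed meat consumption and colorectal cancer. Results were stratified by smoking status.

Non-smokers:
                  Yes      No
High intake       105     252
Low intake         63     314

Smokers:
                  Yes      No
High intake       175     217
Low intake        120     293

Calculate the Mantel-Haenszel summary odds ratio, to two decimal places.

2.01

OR_MH = Σ(aᵢdᵢ/nᵢ) / Σ(bᵢcᵢ/nᵢ), where nᵢ is the stratum total.
Stratum 1 (Non-smokers): n = 734; a·d/n = 105·314/734 = 44.9183; b·c/n = 252·63/734 = 21.6294
Stratum 2 (Smokers): n = 805; a·d/n = 175·293/805 = 63.6957; b·c/n = 217·120/805 = 32.3478
OR_MH = (44.9183 + 63.6957) / (21.6294 + 32.3478) = 108.6139 / 53.9773 = 2.01222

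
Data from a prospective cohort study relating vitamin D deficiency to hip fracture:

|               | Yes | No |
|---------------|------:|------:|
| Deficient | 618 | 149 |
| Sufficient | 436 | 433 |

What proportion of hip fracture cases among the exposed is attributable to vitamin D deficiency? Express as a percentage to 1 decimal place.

37.7

Cells: a = 618, b = 149, c = 436, d = 433.
Risk in exposed = 618/767 = 0.80574; risk in unexposed = 436/869 = 0.50173.
RR = 0.80574/0.50173 = 1.60593
AR% = (RR − 1)/RR × 100 = (1.60593 − 1)/1.60593 × 100 = 37.7308%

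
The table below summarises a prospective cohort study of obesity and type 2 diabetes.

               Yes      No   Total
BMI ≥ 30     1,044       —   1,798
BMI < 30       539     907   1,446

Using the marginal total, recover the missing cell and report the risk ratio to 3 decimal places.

1.558

The missing cell is in the exposed row: 1798 − 1044 = 754.
So a = 1044, b = 754, c = 539, d = 907.
RR = [a/(a+b)] / [c/(c+d)] = (1044/1798) / (539/1446) = 0.58065/0.37275 = 1.55772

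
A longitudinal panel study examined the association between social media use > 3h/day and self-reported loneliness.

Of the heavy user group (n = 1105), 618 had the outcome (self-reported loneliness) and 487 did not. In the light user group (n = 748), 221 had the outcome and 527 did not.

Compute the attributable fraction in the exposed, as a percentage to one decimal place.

47.2

From the description: a = 618, b = 487, c = 221, d = 527.
Risk in exposed = 618/1105 = 0.55928; risk in unexposed = 221/748 = 0.29545.
RR = 0.55928/0.29545 = 1.89293
AR% = (RR − 1)/RR × 100 = (1.89293 − 1)/1.89293 × 100 = 47.1720%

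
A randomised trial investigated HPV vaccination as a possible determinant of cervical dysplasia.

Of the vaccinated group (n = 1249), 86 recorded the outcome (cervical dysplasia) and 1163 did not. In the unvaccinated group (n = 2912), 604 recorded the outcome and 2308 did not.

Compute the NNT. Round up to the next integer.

8

Risk in treated group = 86/1249 = 0.06886; risk in control = 604/2912 = 0.20742.
Absolute risk reduction = 0.20742 − 0.06886 = 0.13856
NNT = 1 / ARR = 1 / 0.13856 = 7.217 → round up → 8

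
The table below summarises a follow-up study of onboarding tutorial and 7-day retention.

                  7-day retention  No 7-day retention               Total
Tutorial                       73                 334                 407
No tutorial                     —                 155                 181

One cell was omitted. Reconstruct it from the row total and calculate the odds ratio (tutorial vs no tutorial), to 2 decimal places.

The missing cell is in the unexposed row: 181 − 155 = 26.
So a = 73, b = 334, c = 26, d = 155.
OR = (a·d)/(b·c) = (73 × 155) / (334 × 26) = 11315 / 8684 = 1.30297

1.30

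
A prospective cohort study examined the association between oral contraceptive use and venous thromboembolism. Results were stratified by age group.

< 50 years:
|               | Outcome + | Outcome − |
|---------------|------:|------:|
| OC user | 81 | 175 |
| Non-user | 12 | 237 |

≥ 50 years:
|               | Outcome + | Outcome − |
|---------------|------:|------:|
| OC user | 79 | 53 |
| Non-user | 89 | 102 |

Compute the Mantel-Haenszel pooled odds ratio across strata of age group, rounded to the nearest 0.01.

OR_MH = Σ(aᵢdᵢ/nᵢ) / Σ(bᵢcᵢ/nᵢ), where nᵢ is the stratum total.
Stratum 1 (< 50 years): n = 505; a·d/n = 81·237/505 = 38.0139; b·c/n = 175·12/505 = 4.1584
Stratum 2 (≥ 50 years): n = 323; a·d/n = 79·102/323 = 24.9474; b·c/n = 53·89/323 = 14.6037
OR_MH = (38.0139 + 24.9474) / (4.1584 + 14.6037) = 62.9612 / 18.7621 = 3.35576

3.36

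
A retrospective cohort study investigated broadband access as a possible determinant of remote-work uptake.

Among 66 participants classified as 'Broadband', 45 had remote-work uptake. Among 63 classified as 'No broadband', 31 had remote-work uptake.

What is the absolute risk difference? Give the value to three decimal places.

0.190

From the description: a = 45, b = 21, c = 31, d = 32.
Risk in exposed = 45/66 = 0.681818; risk in unexposed = 31/63 = 0.492063.
Risk difference = 0.681818 − 0.492063 = 0.189755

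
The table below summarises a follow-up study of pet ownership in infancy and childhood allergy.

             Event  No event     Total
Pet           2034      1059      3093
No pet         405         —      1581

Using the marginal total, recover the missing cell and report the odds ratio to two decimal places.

5.58

The missing cell is in the unexposed row: 1581 − 405 = 1176.
So a = 2034, b = 1059, c = 405, d = 1176.
OR = (a·d)/(b·c) = (2034 × 1176) / (1059 × 405) = 2391984 / 428895 = 5.57709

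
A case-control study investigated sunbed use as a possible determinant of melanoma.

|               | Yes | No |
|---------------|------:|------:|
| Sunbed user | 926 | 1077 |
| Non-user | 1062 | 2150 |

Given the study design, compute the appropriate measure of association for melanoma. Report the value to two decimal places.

Cells: a = 926, b = 1077, c = 1062, d = 2150.
This is a case-control study: participants were sampled on outcome status, so risks in the source population cannot be estimated directly — relative risk is not valid here. The odds ratio is the appropriate measure.
OR = (a·d)/(b·c) = (926 × 2150) / (1077 × 1062) = 1990900 / 1143774 = 1.74064

1.74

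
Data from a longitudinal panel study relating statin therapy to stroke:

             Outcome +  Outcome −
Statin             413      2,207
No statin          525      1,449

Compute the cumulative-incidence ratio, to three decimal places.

0.593

Cells: a = 413, b = 2207, c = 525, d = 1449.
Risk in exposed = 413/2620 = 0.15763; risk in unexposed = 525/1974 = 0.26596.
RR = 0.15763 / 0.26596 = 0.59270
The risk is 41% lower among the exposed than among the unexposed.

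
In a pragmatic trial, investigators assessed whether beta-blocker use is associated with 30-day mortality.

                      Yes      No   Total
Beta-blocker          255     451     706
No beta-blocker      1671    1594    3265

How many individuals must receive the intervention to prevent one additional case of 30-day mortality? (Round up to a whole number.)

Risk in treated group = 255/706 = 0.36119; risk in control = 1671/3265 = 0.51179.
Absolute risk reduction = 0.51179 − 0.36119 = 0.15060
NNT = 1 / ARR = 1 / 0.15060 = 6.640 → round up → 7

7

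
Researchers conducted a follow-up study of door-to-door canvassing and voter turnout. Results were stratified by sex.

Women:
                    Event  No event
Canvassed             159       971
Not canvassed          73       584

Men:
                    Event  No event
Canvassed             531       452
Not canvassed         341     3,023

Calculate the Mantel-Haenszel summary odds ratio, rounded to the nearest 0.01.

OR_MH = Σ(aᵢdᵢ/nᵢ) / Σ(bᵢcᵢ/nᵢ), where nᵢ is the stratum total.
Stratum 1 (Women): n = 1787; a·d/n = 159·584/1787 = 51.9619; b·c/n = 971·73/1787 = 39.6659
Stratum 2 (Men): n = 4347; a·d/n = 531·3023/4347 = 369.2692; b·c/n = 452·341/4347 = 35.4571
OR_MH = (51.9619 + 369.2692) / (39.6659 + 35.4571) = 421.2311 / 75.1230 = 5.60722

5.61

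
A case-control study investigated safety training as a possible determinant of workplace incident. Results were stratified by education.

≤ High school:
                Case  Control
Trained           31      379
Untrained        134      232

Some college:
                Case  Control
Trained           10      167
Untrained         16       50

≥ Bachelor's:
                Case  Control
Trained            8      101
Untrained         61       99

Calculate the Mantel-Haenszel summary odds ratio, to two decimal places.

0.14

OR_MH = Σ(aᵢdᵢ/nᵢ) / Σ(bᵢcᵢ/nᵢ), where nᵢ is the stratum total.
Stratum 1 (≤ High school): n = 776; a·d/n = 31·232/776 = 9.2680; b·c/n = 379·134/776 = 65.4459
Stratum 2 (Some college): n = 243; a·d/n = 10·50/243 = 2.0576; b·c/n = 167·16/243 = 10.9959
Stratum 3 (≥ Bachelor's): n = 269; a·d/n = 8·99/269 = 2.9442; b·c/n = 101·61/269 = 22.9033
OR_MH = (9.2680 + 2.0576 + 2.9442) / (65.4459 + 10.9959 + 22.9033) = 14.2699 / 99.3451 = 0.14364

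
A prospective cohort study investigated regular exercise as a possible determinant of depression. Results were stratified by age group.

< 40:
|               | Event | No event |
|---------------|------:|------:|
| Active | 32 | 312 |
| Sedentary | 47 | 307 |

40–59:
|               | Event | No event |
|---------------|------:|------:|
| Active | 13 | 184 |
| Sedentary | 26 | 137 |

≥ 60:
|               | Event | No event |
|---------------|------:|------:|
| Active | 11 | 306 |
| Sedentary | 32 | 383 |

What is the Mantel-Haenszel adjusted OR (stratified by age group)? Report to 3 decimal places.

OR_MH = Σ(aᵢdᵢ/nᵢ) / Σ(bᵢcᵢ/nᵢ), where nᵢ is the stratum total.
Stratum 1 (< 40): n = 698; a·d/n = 32·307/698 = 14.0745; b·c/n = 312·47/698 = 21.0086
Stratum 2 (40–59): n = 360; a·d/n = 13·137/360 = 4.9472; b·c/n = 184·26/360 = 13.2889
Stratum 3 (≥ 60): n = 732; a·d/n = 11·383/732 = 5.7555; b·c/n = 306·32/732 = 13.3770
OR_MH = (14.0745 + 4.9472 + 5.7555) / (21.0086 + 13.2889 + 13.3770) = 24.7772 / 47.6745 = 0.51972

0.520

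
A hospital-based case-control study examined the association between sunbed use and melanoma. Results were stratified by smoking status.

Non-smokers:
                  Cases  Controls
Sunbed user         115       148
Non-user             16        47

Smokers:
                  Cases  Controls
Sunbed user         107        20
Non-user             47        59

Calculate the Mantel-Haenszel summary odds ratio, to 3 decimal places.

OR_MH = Σ(aᵢdᵢ/nᵢ) / Σ(bᵢcᵢ/nᵢ), where nᵢ is the stratum total.
Stratum 1 (Non-smokers): n = 326; a·d/n = 115·47/326 = 16.5798; b·c/n = 148·16/326 = 7.2638
Stratum 2 (Smokers): n = 233; a·d/n = 107·59/233 = 27.0944; b·c/n = 20·47/233 = 4.0343
OR_MH = (16.5798 + 27.0944) / (7.2638 + 4.0343) = 43.6742 / 11.2981 = 3.86561

3.866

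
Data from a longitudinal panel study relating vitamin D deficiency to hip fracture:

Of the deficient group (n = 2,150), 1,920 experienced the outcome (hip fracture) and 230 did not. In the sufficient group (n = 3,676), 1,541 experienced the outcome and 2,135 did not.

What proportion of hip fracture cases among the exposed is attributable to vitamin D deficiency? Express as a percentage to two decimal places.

From the description: a = 1920, b = 230, c = 1541, d = 2135.
Risk in exposed = 1920/2150 = 0.89302; risk in unexposed = 1541/3676 = 0.41921.
RR = 0.89302/0.41921 = 2.13027
AR% = (RR − 1)/RR × 100 = (2.13027 − 1)/2.13027 × 100 = 53.0577%

53.06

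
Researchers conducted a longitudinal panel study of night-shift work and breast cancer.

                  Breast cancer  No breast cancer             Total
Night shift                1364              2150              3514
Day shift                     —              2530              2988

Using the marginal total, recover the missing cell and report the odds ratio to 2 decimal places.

3.50

The missing cell is in the unexposed row: 2988 − 2530 = 458.
So a = 1364, b = 2150, c = 458, d = 2530.
OR = (a·d)/(b·c) = (1364 × 2530) / (2150 × 458) = 3450920 / 984700 = 3.50454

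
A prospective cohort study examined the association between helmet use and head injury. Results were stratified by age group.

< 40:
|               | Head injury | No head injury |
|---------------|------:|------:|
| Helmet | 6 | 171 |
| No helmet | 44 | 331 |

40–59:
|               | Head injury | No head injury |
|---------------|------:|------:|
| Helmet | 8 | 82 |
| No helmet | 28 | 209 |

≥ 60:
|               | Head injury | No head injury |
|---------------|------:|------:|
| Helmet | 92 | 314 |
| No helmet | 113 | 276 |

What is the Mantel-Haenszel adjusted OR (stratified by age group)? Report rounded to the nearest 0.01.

OR_MH = Σ(aᵢdᵢ/nᵢ) / Σ(bᵢcᵢ/nᵢ), where nᵢ is the stratum total.
Stratum 1 (< 40): n = 552; a·d/n = 6·331/552 = 3.5978; b·c/n = 171·44/552 = 13.6304
Stratum 2 (40–59): n = 327; a·d/n = 8·209/327 = 5.1131; b·c/n = 82·28/327 = 7.0214
Stratum 3 (≥ 60): n = 795; a·d/n = 92·276/795 = 31.9396; b·c/n = 314·113/795 = 44.6314
OR_MH = (3.5978 + 5.1131 + 31.9396) / (13.6304 + 7.0214 + 44.6314) = 40.6506 / 65.2833 = 0.62268

0.62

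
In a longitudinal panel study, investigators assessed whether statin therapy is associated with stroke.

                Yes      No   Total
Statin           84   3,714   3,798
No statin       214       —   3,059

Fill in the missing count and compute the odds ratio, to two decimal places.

The missing cell is in the unexposed row: 3059 − 214 = 2845.
So a = 84, b = 3714, c = 214, d = 2845.
OR = (a·d)/(b·c) = (84 × 2845) / (3714 × 214) = 238980 / 794796 = 0.30068

0.30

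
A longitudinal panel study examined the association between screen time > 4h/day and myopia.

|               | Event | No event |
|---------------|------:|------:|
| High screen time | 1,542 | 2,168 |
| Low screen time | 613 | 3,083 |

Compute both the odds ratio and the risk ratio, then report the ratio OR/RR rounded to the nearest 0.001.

Cells: a = 1542, b = 2168, c = 613, d = 3083.
OR = (1542·3083)/(2168·613) = 4753986/1328984 = 3.57716
Risk in exposed = 1542/3710 = 0.41563; risk in unexposed = 613/3696 = 0.16585; RR = 2.50601
OR/RR = 3.57716 / 2.50601 = 1.42743
The outcome is not rare, so the OR lies further from 1 than the RR.

1.427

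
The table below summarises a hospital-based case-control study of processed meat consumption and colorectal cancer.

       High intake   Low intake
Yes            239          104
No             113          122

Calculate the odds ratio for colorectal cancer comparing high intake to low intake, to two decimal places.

2.48

Reading the table with exposure as columns: a = 239 (High intake, case), b = 113 (High intake, non-case), c = 104 (Low intake, case), d = 122.
OR = (a·d)/(b·c) = (239 × 122) / (113 × 104) = 29158 / 11752 = 2.48111
The odds of colorectal cancer are about 2.48 times as high in the high intake group.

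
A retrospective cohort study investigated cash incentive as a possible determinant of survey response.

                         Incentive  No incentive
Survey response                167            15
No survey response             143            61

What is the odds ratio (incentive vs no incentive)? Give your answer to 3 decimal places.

4.749

Reading the table with exposure as columns: a = 167 (Incentive, case), b = 143 (Incentive, non-case), c = 15 (No incentive, case), d = 61.
OR = (a·d)/(b·c) = (167 × 61) / (143 × 15) = 10187 / 2145 = 4.74918
The odds of survey response are about 4.75 times as high in the incentive group.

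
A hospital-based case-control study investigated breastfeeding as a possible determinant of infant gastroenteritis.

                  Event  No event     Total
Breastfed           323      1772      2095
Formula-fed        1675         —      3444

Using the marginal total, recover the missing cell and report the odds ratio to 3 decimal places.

0.193

The missing cell is in the unexposed row: 3444 − 1675 = 1769.
So a = 323, b = 1772, c = 1675, d = 1769.
OR = (a·d)/(b·c) = (323 × 1769) / (1772 × 1675) = 571387 / 2968100 = 0.19251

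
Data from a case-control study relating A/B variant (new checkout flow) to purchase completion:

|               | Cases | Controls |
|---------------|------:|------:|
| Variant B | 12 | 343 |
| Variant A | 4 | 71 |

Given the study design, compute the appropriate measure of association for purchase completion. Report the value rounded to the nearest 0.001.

0.621

Cells: a = 12, b = 343, c = 4, d = 71.
This is a case-control study: participants were sampled on outcome status, so risks in the source population cannot be estimated directly — relative risk is not valid here. The odds ratio is the appropriate measure.
OR = (a·d)/(b·c) = (12 × 71) / (343 × 4) = 852 / 1372 = 0.62099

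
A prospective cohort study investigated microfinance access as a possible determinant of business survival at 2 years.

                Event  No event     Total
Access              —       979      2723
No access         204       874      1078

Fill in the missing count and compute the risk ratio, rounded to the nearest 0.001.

3.384

The missing cell is in the exposed row: 2723 − 979 = 1744.
So a = 1744, b = 979, c = 204, d = 874.
RR = [a/(a+b)] / [c/(c+d)] = (1744/2723) / (204/1078) = 0.64047/0.18924 = 3.38444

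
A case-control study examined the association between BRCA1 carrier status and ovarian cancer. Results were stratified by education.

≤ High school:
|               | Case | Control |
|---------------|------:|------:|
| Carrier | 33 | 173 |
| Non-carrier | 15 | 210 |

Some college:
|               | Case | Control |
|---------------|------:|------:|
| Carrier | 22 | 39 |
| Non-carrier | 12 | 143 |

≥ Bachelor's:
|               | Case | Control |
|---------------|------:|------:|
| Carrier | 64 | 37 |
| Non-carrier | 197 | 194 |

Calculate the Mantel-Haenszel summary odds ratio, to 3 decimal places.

2.429

OR_MH = Σ(aᵢdᵢ/nᵢ) / Σ(bᵢcᵢ/nᵢ), where nᵢ is the stratum total.
Stratum 1 (≤ High school): n = 431; a·d/n = 33·210/431 = 16.0789; b·c/n = 173·15/431 = 6.0209
Stratum 2 (Some college): n = 216; a·d/n = 22·143/216 = 14.5648; b·c/n = 39·12/216 = 2.1667
Stratum 3 (≥ Bachelor's): n = 492; a·d/n = 64·194/492 = 25.2358; b·c/n = 37·197/492 = 14.8150
OR_MH = (16.0789 + 14.5648 + 25.2358) / (6.0209 + 2.1667 + 14.8150) = 55.8795 / 23.0026 = 2.42927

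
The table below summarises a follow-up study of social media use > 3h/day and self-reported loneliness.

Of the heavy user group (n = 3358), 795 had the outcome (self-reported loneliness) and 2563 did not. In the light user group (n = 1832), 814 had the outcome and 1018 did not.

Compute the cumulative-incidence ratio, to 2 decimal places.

From the description: a = 795, b = 2563, c = 814, d = 1018.
Risk in exposed = 795/3358 = 0.23675; risk in unexposed = 814/1832 = 0.44432.
RR = 0.23675 / 0.44432 = 0.53283
The risk is 47% lower among the exposed than among the unexposed.

0.53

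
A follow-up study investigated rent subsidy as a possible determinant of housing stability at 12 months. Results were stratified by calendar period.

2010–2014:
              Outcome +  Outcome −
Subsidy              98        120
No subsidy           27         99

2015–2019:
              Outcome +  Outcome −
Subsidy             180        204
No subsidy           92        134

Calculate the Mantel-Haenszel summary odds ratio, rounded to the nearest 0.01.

1.69

OR_MH = Σ(aᵢdᵢ/nᵢ) / Σ(bᵢcᵢ/nᵢ), where nᵢ is the stratum total.
Stratum 1 (2010–2014): n = 344; a·d/n = 98·99/344 = 28.2035; b·c/n = 120·27/344 = 9.4186
Stratum 2 (2015–2019): n = 610; a·d/n = 180·134/610 = 39.5410; b·c/n = 204·92/610 = 30.7672
OR_MH = (28.2035 + 39.5410) / (9.4186 + 30.7672) = 67.7445 / 40.1858 = 1.68578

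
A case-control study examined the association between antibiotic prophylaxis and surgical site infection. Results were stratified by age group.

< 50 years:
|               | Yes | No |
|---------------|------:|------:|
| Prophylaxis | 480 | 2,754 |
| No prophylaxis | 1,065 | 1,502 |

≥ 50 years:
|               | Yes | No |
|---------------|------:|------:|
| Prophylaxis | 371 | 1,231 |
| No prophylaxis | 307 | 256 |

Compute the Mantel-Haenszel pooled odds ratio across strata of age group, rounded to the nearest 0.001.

0.247

OR_MH = Σ(aᵢdᵢ/nᵢ) / Σ(bᵢcᵢ/nᵢ), where nᵢ is the stratum total.
Stratum 1 (< 50 years): n = 5801; a·d/n = 480·1502/5801 = 124.2820; b·c/n = 2754·1065/5801 = 505.6042
Stratum 2 (≥ 50 years): n = 2165; a·d/n = 371·256/2165 = 43.8688; b·c/n = 1231·307/2165 = 174.5575
OR_MH = (124.2820 + 43.8688) / (505.6042 + 174.5575) = 168.1508 / 680.1617 = 0.24722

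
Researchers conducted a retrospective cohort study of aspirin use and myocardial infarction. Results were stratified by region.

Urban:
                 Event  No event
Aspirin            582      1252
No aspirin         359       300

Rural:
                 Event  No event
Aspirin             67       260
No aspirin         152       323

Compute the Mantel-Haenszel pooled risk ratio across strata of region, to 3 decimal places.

0.594

RR_MH = Σ(aᵢ·n₀ᵢ/nᵢ) / Σ(cᵢ·n₁ᵢ/nᵢ), with n₁ᵢ = aᵢ+bᵢ (exposed), n₀ᵢ = cᵢ+dᵢ (unexposed), nᵢ = n₁ᵢ+n₀ᵢ.
Stratum 1 (Urban): n₁ = 1834, n₀ = 659, n = 2493; a·n₀/n = 582·659/2493 = 153.8460; c·n₁/n = 359·1834/2493 = 264.1019
Stratum 2 (Rural): n₁ = 327, n₀ = 475, n = 802; a·n₀/n = 67·475/802 = 39.6820; c·n₁/n = 152·327/802 = 61.9751
RR_MH = (153.8460 + 39.6820) / (264.1019 + 61.9751) = 193.5280 / 326.0769 = 0.59350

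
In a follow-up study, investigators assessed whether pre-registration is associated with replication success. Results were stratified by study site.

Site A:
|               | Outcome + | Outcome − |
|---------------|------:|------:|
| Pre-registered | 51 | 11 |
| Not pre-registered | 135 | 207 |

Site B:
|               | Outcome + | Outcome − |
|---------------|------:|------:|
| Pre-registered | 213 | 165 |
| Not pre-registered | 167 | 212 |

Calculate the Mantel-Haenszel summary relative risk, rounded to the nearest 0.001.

RR_MH = Σ(aᵢ·n₀ᵢ/nᵢ) / Σ(cᵢ·n₁ᵢ/nᵢ), with n₁ᵢ = aᵢ+bᵢ (exposed), n₀ᵢ = cᵢ+dᵢ (unexposed), nᵢ = n₁ᵢ+n₀ᵢ.
Stratum 1 (Site A): n₁ = 62, n₀ = 342, n = 404; a·n₀/n = 51·342/404 = 43.1733; c·n₁/n = 135·62/404 = 20.7178
Stratum 2 (Site B): n₁ = 378, n₀ = 379, n = 757; a·n₀/n = 213·379/757 = 106.6407; c·n₁/n = 167·378/757 = 83.3897
RR_MH = (43.1733 + 106.6407) / (20.7178 + 83.3897) = 149.8140 / 104.1075 = 1.43903

1.439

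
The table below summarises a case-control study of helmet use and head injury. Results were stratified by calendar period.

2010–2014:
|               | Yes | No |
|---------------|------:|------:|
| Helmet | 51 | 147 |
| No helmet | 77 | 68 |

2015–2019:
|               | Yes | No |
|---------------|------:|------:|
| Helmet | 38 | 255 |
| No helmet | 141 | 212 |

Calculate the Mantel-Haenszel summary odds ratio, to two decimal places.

0.25

OR_MH = Σ(aᵢdᵢ/nᵢ) / Σ(bᵢcᵢ/nᵢ), where nᵢ is the stratum total.
Stratum 1 (2010–2014): n = 343; a·d/n = 51·68/343 = 10.1108; b·c/n = 147·77/343 = 33.0000
Stratum 2 (2015–2019): n = 646; a·d/n = 38·212/646 = 12.4706; b·c/n = 255·141/646 = 55.6579
OR_MH = (10.1108 + 12.4706) / (33.0000 + 55.6579) = 22.5814 / 88.6579 = 0.25470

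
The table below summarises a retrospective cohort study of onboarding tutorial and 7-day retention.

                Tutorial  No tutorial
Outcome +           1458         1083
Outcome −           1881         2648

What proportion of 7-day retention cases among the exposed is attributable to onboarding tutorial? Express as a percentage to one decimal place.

Reading the table with exposure as columns: a = 1458 (Tutorial, case), b = 1881 (Tutorial, non-case), c = 1083 (No tutorial, case), d = 2648.
Risk in exposed = 1458/3339 = 0.43666; risk in unexposed = 1083/3731 = 0.29027.
RR = 0.43666/0.29027 = 1.50431
AR% = (RR − 1)/RR × 100 = (1.50431 − 1)/1.50431 × 100 = 33.5244%

33.5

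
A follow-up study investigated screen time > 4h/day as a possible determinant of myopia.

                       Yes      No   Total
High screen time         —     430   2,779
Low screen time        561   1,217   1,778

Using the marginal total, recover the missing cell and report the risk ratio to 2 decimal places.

2.68

The missing cell is in the exposed row: 2779 − 430 = 2349.
So a = 2349, b = 430, c = 561, d = 1217.
RR = [a/(a+b)] / [c/(c+d)] = (2349/2779) / (561/1778) = 0.84527/0.31552 = 2.67894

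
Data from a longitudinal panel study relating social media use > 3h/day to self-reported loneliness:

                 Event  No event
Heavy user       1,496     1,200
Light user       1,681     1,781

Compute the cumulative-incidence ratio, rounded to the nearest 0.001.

1.143

Cells: a = 1496, b = 1200, c = 1681, d = 1781.
Risk in exposed = 1496/2696 = 0.55490; risk in unexposed = 1681/3462 = 0.48556.
RR = 0.55490 / 0.48556 = 1.14280
The risk among the exposed is 1.14 times that among the unexposed.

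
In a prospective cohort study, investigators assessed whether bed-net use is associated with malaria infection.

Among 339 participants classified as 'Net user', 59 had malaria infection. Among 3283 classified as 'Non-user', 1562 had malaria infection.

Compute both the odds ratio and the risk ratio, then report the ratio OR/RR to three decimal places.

From the description: a = 59, b = 280, c = 1562, d = 1721.
OR = (59·1721)/(280·1562) = 101539/437360 = 0.23216
Risk in exposed = 59/339 = 0.17404; risk in unexposed = 1562/3283 = 0.47578; RR = 0.36580
OR/RR = 0.23216 / 0.36580 = 0.63468
The outcome is not rare, so the OR lies further from 1 than the RR.

0.635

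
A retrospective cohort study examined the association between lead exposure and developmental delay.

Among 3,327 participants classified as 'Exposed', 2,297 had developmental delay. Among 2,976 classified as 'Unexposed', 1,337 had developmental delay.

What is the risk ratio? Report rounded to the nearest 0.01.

From the description: a = 2297, b = 1030, c = 1337, d = 1639.
Risk in exposed = 2297/3327 = 0.69041; risk in unexposed = 1337/2976 = 0.44926.
RR = 0.69041 / 0.44926 = 1.53677
The risk among the exposed is 1.54 times that among the unexposed.

1.54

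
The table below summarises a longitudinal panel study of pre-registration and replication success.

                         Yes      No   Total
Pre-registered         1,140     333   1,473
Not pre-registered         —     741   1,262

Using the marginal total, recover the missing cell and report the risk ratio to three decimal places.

1.875

The missing cell is in the unexposed row: 1262 − 741 = 521.
So a = 1140, b = 333, c = 521, d = 741.
RR = [a/(a+b)] / [c/(c+d)] = (1140/1473) / (521/1262) = 0.77393/0.41284 = 1.87467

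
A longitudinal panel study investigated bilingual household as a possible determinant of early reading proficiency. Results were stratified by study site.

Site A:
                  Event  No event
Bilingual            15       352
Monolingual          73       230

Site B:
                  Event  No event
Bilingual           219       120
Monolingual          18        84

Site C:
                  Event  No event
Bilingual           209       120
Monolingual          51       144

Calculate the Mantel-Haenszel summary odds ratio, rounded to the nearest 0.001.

OR_MH = Σ(aᵢdᵢ/nᵢ) / Σ(bᵢcᵢ/nᵢ), where nᵢ is the stratum total.
Stratum 1 (Site A): n = 670; a·d/n = 15·230/670 = 5.1493; b·c/n = 352·73/670 = 38.3522
Stratum 2 (Site B): n = 441; a·d/n = 219·84/441 = 41.7143; b·c/n = 120·18/441 = 4.8980
Stratum 3 (Site C): n = 524; a·d/n = 209·144/524 = 57.4351; b·c/n = 120·51/524 = 11.6794
OR_MH = (5.1493 + 41.7143 + 57.4351) / (38.3522 + 4.8980 + 11.6794) = 104.2987 / 54.9296 = 1.89877

1.899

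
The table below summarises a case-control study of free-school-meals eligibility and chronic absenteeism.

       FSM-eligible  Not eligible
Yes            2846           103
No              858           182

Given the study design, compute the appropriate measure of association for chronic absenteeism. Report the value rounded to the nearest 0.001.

5.861

Reading the table with exposure as columns: a = 2846 (FSM-eligible, case), b = 858 (FSM-eligible, non-case), c = 103 (Not eligible, case), d = 182.
This is a case-control study: participants were sampled on outcome status, so risks in the source population cannot be estimated directly — relative risk is not valid here. The odds ratio is the appropriate measure.
OR = (a·d)/(b·c) = (2846 × 182) / (858 × 103) = 517972 / 88374 = 5.86114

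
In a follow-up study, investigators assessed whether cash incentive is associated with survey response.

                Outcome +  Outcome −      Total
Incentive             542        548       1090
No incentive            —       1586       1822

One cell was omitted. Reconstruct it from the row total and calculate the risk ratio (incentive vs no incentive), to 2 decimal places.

3.84

The missing cell is in the unexposed row: 1822 − 1586 = 236.
So a = 542, b = 548, c = 236, d = 1586.
RR = [a/(a+b)] / [c/(c+d)] = (542/1090) / (236/1822) = 0.49725/0.12953 = 3.83892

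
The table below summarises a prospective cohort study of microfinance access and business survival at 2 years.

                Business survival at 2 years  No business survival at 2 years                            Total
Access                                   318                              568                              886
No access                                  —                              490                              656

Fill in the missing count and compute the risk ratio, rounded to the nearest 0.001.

The missing cell is in the unexposed row: 656 − 490 = 166.
So a = 318, b = 568, c = 166, d = 490.
RR = [a/(a+b)] / [c/(c+d)] = (318/886) / (166/656) = 0.35892/0.25305 = 1.41837

1.418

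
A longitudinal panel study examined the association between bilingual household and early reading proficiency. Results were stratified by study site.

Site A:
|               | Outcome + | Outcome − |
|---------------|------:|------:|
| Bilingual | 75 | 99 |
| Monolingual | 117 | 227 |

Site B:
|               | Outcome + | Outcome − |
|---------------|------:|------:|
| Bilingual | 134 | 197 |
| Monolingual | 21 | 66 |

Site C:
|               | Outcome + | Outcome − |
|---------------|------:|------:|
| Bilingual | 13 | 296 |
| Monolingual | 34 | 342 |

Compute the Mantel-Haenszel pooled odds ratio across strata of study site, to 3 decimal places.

1.289

OR_MH = Σ(aᵢdᵢ/nᵢ) / Σ(bᵢcᵢ/nᵢ), where nᵢ is the stratum total.
Stratum 1 (Site A): n = 518; a·d/n = 75·227/518 = 32.8668; b·c/n = 99·117/518 = 22.3610
Stratum 2 (Site B): n = 418; a·d/n = 134·66/418 = 21.1579; b·c/n = 197·21/418 = 9.8971
Stratum 3 (Site C): n = 685; a·d/n = 13·342/685 = 6.4905; b·c/n = 296·34/685 = 14.6920
OR_MH = (32.8668 + 21.1579 + 6.4905) / (22.3610 + 9.8971 + 14.6920) = 60.5152 / 46.9501 = 1.28893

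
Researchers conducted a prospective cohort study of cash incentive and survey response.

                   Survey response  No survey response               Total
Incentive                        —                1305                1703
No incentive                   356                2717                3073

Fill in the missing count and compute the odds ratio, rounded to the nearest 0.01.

The missing cell is in the exposed row: 1703 − 1305 = 398.
So a = 398, b = 1305, c = 356, d = 2717.
OR = (a·d)/(b·c) = (398 × 2717) / (1305 × 356) = 1081366 / 464580 = 2.32762

2.33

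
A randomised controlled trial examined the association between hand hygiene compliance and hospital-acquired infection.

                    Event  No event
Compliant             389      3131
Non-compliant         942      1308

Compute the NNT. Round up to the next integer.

4

Risk in treated group = 389/3520 = 0.11051; risk in control = 942/2250 = 0.41867.
Absolute risk reduction = 0.41867 − 0.11051 = 0.30816
NNT = 1 / ARR = 1 / 0.30816 = 3.245 → round up → 4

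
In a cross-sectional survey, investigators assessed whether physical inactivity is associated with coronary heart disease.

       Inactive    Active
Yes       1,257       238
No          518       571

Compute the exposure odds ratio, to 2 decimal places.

5.82

Reading the table with exposure as columns: a = 1257 (Inactive, case), b = 518 (Inactive, non-case), c = 238 (Active, case), d = 571.
OR = (a·d)/(b·c) = (1257 × 571) / (518 × 238) = 717747 / 123284 = 5.82190
The odds of coronary heart disease are about 5.82 times as high in the inactive group.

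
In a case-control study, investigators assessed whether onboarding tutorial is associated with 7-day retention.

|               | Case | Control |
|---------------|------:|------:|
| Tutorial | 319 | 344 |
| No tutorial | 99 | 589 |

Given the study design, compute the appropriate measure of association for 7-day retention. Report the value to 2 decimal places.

Cells: a = 319, b = 344, c = 99, d = 589.
This is a case-control study: participants were sampled on outcome status, so risks in the source population cannot be estimated directly — relative risk is not valid here. The odds ratio is the appropriate measure.
OR = (a·d)/(b·c) = (319 × 589) / (344 × 99) = 187891 / 34056 = 5.51712

5.52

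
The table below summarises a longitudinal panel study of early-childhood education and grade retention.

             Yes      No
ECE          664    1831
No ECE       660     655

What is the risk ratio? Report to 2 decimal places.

Cells: a = 664, b = 1831, c = 660, d = 655.
Risk in exposed = 664/2495 = 0.26613; risk in unexposed = 660/1315 = 0.50190.
RR = 0.26613 / 0.50190 = 0.53025
The risk is 47% lower among the exposed than among the unexposed.

0.53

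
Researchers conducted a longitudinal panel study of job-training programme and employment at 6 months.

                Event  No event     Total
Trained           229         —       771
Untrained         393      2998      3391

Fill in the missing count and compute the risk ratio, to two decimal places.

The missing cell is in the exposed row: 771 − 229 = 542.
So a = 229, b = 542, c = 393, d = 2998.
RR = [a/(a+b)] / [c/(c+d)] = (229/771) / (393/3391) = 0.29702/0.11590 = 2.56281

2.56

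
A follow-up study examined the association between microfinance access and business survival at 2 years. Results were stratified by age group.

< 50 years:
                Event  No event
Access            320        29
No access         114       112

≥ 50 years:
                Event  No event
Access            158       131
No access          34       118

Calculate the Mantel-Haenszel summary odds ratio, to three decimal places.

6.600

OR_MH = Σ(aᵢdᵢ/nᵢ) / Σ(bᵢcᵢ/nᵢ), where nᵢ is the stratum total.
Stratum 1 (< 50 years): n = 575; a·d/n = 320·112/575 = 62.3304; b·c/n = 29·114/575 = 5.7496
Stratum 2 (≥ 50 years): n = 441; a·d/n = 158·118/441 = 42.2766; b·c/n = 131·34/441 = 10.0998
OR_MH = (62.3304 + 42.2766) / (5.7496 + 10.0998) = 104.6071 / 15.8493 = 6.60009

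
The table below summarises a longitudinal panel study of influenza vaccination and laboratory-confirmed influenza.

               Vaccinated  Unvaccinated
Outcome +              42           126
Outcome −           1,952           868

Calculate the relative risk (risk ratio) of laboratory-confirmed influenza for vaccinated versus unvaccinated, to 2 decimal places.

0.17

Reading the table with exposure as columns: a = 42 (Vaccinated, case), b = 1952 (Vaccinated, non-case), c = 126 (Unvaccinated, case), d = 868.
Risk in exposed = 42/1994 = 0.02106; risk in unexposed = 126/994 = 0.12676.
RR = 0.02106 / 0.12676 = 0.16617
The risk is 83% lower among the exposed than among the unexposed.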